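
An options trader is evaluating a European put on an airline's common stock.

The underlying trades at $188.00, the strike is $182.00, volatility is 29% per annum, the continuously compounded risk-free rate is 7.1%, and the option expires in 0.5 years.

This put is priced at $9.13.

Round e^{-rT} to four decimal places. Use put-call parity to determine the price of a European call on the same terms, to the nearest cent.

$21.48

exp(−rT) = exp(−0.071·0.5) = 0.9651
Put-call parity: C − P = S − K·e^(−rT) = 188 − 182·0.9651 = 188 − 175.6482 = 12.3518
C = P + (C − P) = 9.13 + (12.3518) = 21.4818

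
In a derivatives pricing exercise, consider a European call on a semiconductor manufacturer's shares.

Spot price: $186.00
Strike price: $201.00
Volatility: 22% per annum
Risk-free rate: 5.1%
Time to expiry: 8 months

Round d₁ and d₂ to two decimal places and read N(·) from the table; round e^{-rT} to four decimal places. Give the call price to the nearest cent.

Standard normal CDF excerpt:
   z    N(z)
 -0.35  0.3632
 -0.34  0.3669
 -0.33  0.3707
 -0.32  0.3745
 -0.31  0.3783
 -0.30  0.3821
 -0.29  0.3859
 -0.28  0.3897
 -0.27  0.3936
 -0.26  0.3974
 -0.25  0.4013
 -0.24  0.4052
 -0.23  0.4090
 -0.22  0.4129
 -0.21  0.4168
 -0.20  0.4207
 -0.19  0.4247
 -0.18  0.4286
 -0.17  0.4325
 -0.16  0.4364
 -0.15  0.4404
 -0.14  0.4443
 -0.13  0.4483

σ√T = 0.22 × 0.8165 = 0.1796
ln(S/K) + (r + σ²/2)T = ln(186/201) + (0.051 + 0.22²/2)·0.6667 = -0.0776 + 0.0501 = -0.0274
d₁ = -0.0274 / 0.1796 = -0.1527 → -0.15
d₂ = d₁ − σ√T = -0.1527 − 0.1796 = -0.3323 → -0.33
exp(−rT) = exp(−0.051·0.6667) = 0.9666
N(d₁) = N(-0.15) = 0.4404;  N(d₂) = N(-0.33) = 0.3707
C = 186·0.4404 − 201·0.9666·0.3707 = 81.9144 − 72.0220 = 9.8924

$9.89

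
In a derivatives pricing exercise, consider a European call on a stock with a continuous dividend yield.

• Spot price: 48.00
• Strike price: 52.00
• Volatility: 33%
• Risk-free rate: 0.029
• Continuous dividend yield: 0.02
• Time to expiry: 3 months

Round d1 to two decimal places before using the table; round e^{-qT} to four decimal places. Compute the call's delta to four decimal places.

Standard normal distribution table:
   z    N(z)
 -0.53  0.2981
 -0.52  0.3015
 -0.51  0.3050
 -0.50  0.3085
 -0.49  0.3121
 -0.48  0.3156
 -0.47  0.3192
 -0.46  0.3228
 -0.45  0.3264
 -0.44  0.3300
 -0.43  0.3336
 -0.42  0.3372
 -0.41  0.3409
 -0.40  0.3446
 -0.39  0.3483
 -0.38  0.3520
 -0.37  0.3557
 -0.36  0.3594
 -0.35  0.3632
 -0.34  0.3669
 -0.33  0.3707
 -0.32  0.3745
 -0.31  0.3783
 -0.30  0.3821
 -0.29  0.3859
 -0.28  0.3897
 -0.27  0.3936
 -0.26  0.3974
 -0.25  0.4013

0.3466

T = 0.25;  σ√T = 0.1650
ln(S/K) + (r − q + σ²/2)T = ln(48/52) + (0.029 − 0.02 + 0.33²/2)·0.25 = -0.0800 + 0.0159 = -0.0642
d₁ = -0.0642 / 0.1650 = -0.3890 ≈ -0.39
N(d₁) = N(-0.39) = 0.3483
Δ_call = e^(−qT)·N(d₁) = 0.9950·0.3483 = 0.3466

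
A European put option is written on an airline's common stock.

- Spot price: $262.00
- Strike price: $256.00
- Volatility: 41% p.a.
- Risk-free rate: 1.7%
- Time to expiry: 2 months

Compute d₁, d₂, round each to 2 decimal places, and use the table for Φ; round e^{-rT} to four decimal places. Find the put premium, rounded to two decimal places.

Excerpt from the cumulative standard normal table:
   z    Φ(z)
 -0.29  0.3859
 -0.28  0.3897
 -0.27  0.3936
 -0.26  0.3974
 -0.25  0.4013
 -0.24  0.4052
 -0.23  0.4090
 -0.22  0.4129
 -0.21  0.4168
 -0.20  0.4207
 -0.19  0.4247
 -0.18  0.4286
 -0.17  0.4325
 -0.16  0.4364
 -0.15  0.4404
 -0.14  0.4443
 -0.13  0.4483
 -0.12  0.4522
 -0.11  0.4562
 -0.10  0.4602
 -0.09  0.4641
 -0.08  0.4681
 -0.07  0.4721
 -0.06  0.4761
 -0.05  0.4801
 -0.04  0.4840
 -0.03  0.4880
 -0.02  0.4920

σ√T = 0.41·√0.1667 = 0.1674
ln(S/K) + (r + σ²/2)T = ln(262/256) + (0.017 + 0.41²/2)·0.1667 = 0.0232 + 0.0168 = 0.0400
d₁ = 0.0400 / 0.1674 = 0.2390 ⇒ 0.24
d₂ = d₁ − σ√T = 0.2390 − 0.1674 = 0.0716 ⇒ 0.07
exp(−rT) = exp(−0.017·0.1667) = 0.9972
N(−d₂) = N(-0.07) = 0.4721;  N(−d₁) = N(-0.24) = 0.4052
P = 256·0.9972·0.4721 − 262·0.4052 = 120.5192 − 106.1624 = 14.3568

$14.36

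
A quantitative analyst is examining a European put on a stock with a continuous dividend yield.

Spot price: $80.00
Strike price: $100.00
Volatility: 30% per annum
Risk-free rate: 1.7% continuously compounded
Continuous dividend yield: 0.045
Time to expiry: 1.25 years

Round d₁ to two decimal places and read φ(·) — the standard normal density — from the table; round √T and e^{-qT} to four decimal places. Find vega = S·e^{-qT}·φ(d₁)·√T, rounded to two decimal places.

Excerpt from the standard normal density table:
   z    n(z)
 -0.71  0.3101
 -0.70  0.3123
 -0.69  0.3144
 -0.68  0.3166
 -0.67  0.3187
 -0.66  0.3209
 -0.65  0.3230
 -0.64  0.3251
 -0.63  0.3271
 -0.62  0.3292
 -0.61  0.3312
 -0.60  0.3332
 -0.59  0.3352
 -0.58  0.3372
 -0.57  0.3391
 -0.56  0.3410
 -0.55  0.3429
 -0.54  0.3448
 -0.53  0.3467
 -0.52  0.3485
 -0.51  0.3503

28.17

T = 1.25;  σ√T = 0.3354
d₁ = [ln(80/100) + (0.017 − 0.045 + ½·0.3²)·1.25] / (σ√T) = (-0.2231 + 0.0213) / 0.3354 = -0.6019 which rounds to -0.60
√T = √1.25 = 1.1180
φ(d₁) = φ(-0.60) = 0.3332
e^(−qT) = e^(−0.045·1.25) = 0.9453
vega = S·e^(−qT)·φ(d₁)·√T = 80·0.9453·0.3332·1.1180 = 28.1713
(Call and put vega coincide under Black-Scholes.)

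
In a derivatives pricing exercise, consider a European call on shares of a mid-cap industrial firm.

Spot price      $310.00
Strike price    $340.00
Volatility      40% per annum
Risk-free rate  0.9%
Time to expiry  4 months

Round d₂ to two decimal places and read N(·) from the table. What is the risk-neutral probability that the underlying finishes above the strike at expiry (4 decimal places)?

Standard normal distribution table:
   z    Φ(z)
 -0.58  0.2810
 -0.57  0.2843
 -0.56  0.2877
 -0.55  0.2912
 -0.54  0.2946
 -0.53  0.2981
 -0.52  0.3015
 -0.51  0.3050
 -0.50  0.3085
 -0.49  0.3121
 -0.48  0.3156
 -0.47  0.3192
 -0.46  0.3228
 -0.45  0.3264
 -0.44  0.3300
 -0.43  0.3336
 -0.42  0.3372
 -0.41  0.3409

0.3085

T = 0.3333;  σ√T = 0.2309
d₁ = [ln(310/340) + (0.009 + 0.4²/2)·0.3333] / 0.2309 = [-0.0924 + 0.0297] / 0.2309 = -0.2715 ⇒ -0.27
d₂ = d₁ − σ√T = -0.2715 − 0.2309 = -0.5025 ⇒ -0.50
Pr(exercise) under Q = N(d₂) = 0.3085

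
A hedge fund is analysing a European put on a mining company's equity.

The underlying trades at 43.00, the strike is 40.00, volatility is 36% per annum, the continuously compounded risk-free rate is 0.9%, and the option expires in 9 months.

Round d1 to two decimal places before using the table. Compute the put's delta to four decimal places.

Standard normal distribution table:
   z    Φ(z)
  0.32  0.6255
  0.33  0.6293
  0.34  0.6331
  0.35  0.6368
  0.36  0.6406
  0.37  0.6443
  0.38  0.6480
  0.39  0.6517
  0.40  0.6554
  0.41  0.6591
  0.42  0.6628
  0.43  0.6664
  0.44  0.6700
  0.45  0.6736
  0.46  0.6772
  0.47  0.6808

-0.3409

T = 0.75;  σ√T = 0.3118
d₁ = [ln(43/40) + (0.009 + ½·0.36²)·0.75] / (σ√T) = (0.0723 + 0.0553) / 0.3118 = 0.4095 ≈ 0.41
N(d₁) = N(0.41) = 0.6591
Δ_put = N(d₁) − 1 = 0.6591 − 1 = -0.3409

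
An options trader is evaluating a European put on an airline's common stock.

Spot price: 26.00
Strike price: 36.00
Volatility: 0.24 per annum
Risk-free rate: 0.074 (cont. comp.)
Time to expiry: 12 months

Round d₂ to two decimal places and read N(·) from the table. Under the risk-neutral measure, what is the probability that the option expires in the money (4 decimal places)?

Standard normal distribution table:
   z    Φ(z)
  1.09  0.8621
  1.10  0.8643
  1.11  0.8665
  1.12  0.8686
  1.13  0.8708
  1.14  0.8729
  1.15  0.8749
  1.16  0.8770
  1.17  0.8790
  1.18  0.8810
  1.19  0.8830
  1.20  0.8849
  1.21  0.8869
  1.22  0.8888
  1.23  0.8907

0.8790

T = 1;  σ√T = 0.2400
d₁ = [ln(26/36) + (0.074 + ½·0.24²)·1] / (σ√T) = (-0.3254 + 0.1028) / 0.2400 = -0.9276 → -0.93
d₂ = -0.9276 − 0.2400 = -1.1676 → -1.17
Risk-neutral Pr[S_T < K] = N(−d₂) = N(1.17) = 0.8790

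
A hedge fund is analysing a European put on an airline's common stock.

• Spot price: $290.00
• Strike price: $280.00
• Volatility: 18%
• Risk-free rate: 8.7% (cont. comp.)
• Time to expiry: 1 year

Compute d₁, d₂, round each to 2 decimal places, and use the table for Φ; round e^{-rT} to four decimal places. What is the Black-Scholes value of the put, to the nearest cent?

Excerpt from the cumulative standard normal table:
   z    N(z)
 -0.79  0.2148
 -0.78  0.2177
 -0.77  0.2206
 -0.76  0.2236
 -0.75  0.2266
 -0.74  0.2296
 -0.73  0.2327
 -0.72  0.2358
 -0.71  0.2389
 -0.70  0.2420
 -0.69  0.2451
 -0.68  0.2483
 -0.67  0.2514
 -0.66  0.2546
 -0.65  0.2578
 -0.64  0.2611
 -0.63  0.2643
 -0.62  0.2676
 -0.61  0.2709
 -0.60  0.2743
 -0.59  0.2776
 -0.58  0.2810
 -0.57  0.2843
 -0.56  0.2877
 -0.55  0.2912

$7.28

σ√T = 0.18 × 1.0000 = 0.1800
ln(S/K) + (r + σ²/2)T = ln(290/280) + (0.087 + 0.18²/2)·1 = 0.0351 + 0.1032 = 0.1383
d₁ = 0.1383 / 0.1800 = 0.7683 ≈ 0.77
d₂ = d₁ − σ√T = 0.7683 − 0.1800 = 0.5883 ≈ 0.59
exp(−rT) = exp(−0.087·1) = 0.9167
N(−d₂) = N(-0.59) = 0.2776;  N(−d₁) = N(-0.77) = 0.2206
P = 280·0.9167·0.2776 − 290·0.2206 = 71.2533 − 63.9740 = 7.2793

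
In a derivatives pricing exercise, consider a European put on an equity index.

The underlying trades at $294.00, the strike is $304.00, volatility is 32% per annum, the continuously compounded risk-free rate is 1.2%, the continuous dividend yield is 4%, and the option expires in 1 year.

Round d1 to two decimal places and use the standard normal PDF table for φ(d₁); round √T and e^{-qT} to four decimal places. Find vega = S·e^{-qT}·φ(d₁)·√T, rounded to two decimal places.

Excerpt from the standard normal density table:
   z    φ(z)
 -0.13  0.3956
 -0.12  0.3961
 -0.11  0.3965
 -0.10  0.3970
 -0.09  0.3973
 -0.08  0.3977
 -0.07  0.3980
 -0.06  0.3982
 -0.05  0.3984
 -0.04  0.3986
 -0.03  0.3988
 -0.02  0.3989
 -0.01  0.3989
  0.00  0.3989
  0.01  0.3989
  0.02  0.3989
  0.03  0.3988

σ√T = 0.32·√1 = 0.3200
d₁ = [ln(294/304) + (0.012 − 0.04 + 0.32²/2)·1] / 0.3200 = [-0.0334 + 0.0232] / 0.3200 = -0.0320 ⇒ -0.03
√T = √1 = 1.0000
φ(d₁) = φ(-0.03) = 0.3988
exp(−qT) = exp(−0.04·1) = 0.9608
vega = S·exp(−qT)·φ(d₁)·√T = 294·0.9608·0.3988·1.0000 = 112.6511
(Vega is the same for a European call and put with the same parameters.)

112.65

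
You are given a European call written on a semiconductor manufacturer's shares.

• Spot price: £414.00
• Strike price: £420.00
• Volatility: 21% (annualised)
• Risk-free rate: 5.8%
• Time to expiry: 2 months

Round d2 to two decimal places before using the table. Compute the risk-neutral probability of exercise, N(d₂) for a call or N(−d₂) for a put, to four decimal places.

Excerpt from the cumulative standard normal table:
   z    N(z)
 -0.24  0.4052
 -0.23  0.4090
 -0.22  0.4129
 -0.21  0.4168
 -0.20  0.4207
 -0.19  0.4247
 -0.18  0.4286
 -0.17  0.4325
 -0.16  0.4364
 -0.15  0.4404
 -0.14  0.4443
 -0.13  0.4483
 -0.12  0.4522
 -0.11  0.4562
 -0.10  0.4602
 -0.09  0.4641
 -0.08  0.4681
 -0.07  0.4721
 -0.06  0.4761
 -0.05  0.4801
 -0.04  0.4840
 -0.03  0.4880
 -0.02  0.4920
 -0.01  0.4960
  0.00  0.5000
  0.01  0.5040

0.4602

σ√T = 0.21·√0.1667 = 0.0857
ln(S/K) + (r + σ²/2)T = ln(414/420) + (0.058 + 0.21²/2)·0.1667 = -0.0144 + 0.0133 = -0.0010
d₁ = -0.0010 / 0.0857 = -0.0122 → -0.01
d₂ = d₁ − σ√T = -0.0122 − 0.0857 = -0.0979 → -0.10
Risk-neutral Pr[S_T > K] = N(d₂) = N(-0.10) = 0.4602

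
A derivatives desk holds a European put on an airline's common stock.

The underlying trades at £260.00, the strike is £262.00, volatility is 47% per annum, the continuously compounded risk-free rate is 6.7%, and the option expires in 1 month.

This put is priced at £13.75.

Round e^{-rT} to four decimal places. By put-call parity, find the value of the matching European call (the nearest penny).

e^(−rT) = e^(−0.067·0.08333) = 0.9944
Put-call parity: C − P = S − K·e^(−rT) = 260 − 262·0.9944 = 260 − 260.5328 = -0.5328
C = P + (C − P) = 13.75 + (-0.5328) = 13.2172

£13.22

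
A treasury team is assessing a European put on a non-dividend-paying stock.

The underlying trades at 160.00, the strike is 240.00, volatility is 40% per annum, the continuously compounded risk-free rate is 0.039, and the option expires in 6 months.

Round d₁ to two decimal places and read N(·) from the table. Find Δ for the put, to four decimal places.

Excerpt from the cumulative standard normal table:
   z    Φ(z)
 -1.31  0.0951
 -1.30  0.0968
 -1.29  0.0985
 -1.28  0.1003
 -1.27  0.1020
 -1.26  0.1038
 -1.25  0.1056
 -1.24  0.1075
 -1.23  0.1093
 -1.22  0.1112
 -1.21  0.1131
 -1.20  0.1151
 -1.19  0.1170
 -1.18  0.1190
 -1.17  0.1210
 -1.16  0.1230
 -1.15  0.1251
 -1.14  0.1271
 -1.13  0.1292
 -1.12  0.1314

-0.8888

σ√T = 0.4 × 0.7071 = 0.2828
d₁ = [ln(160/240) + (0.039 + 0.4²/2)·0.5] / 0.2828 = [-0.4055 + 0.0595] / 0.2828 = -1.2232 ≈ -1.22
N(d₁) = N(-1.22) = 0.1112
Δ_put = N(d₁) − 1 = 0.1112 − 1 = -0.8888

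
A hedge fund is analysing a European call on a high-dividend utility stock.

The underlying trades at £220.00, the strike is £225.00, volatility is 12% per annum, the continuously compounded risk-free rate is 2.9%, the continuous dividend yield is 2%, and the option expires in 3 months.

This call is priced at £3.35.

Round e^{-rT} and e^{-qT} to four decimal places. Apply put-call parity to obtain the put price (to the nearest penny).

exp(−qT) = exp(−0.02·0.25) = 0.9950;  exp(−rT) = exp(−0.029·0.25) = 0.9928
Put-call parity: C − P = S·e^(−qT) − K·e^(−rT) = 220·0.9950 − 225·0.9928 = 218.9000 − 223.3800 = -4.4800
P = C − (C − P) = 3.35 − (-4.4800) = 7.8300

£7.83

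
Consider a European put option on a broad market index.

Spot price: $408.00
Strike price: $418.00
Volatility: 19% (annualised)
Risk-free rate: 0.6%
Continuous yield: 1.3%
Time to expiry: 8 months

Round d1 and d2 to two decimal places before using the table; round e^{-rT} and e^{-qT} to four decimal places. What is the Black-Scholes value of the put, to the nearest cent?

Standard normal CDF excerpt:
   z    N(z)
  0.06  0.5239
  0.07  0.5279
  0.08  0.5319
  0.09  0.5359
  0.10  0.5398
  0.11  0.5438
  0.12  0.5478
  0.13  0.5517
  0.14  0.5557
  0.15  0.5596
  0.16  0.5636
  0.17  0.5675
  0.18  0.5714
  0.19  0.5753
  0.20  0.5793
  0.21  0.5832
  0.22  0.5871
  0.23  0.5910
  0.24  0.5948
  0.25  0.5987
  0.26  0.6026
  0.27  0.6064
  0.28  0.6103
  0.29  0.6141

σ√T = 0.19 × 0.8165 = 0.1551
d₁ = [ln(408/418) + (0.006 − 0.013 + 0.19²/2)·0.6667] / 0.1551 = [-0.0242 + 0.0074] / 0.1551 = -0.1086 → -0.11
d₂ = d₁ − σ√T = -0.1086 − 0.1551 = -0.2637 → -0.26
e^(−qT) = e^(−0.013·0.6667) = 0.9914;  e^(−rT) = e^(−0.006·0.6667) = 0.9960
N(−d₂) = N(0.26) = 0.6026;  N(−d₁) = N(0.11) = 0.5438
P = 418·0.9960·0.6026 − 408·0.9914·0.5438 = 250.8793 − 219.9623 = 30.9169

$30.92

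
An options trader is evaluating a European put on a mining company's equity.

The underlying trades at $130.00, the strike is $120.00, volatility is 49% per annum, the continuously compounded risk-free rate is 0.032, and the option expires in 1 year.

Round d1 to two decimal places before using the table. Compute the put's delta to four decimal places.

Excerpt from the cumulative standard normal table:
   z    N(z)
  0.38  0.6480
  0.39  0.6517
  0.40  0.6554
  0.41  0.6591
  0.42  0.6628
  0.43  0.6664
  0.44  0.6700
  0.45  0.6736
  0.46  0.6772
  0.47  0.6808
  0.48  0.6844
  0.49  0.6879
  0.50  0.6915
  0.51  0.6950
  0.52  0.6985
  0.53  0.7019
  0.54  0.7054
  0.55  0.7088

-0.3192

σ√T = 0.49·√1 = 0.4900
d₁ = [ln(130/120) + (0.032 + 0.49²/2)·1] / 0.4900 = [0.0800 + 0.1520] / 0.4900 = 0.4737 ⇒ 0.47
N(d₁) = N(0.47) = 0.6808
Δ_put = N(d₁) − 1 = 0.6808 − 1 = -0.3192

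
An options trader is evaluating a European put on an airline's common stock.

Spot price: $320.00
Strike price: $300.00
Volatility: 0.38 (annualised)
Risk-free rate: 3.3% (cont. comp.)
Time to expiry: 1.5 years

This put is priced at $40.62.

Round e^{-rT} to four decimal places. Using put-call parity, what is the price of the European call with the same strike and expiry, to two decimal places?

exp(−rT) = exp(−0.033·1.5) = 0.9517
Put-call parity: C − P = S − K·e^(−rT) = 320 − 300·0.9517 = 320 − 285.5100 = 34.4900
C = P + (C − P) = 40.62 + (34.4900) = 75.1100

$75.11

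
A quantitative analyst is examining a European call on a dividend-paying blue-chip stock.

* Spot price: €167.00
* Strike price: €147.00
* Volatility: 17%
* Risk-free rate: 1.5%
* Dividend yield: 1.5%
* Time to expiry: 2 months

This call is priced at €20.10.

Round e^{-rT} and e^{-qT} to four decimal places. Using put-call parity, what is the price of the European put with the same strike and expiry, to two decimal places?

e^(−qT) = e^(−0.015·0.1667) = 0.9975;  e^(−rT) = e^(−0.015·0.1667) = 0.9975
Put-call parity: C − P = S·e^(−qT) − K·e^(−rT) = 167·0.9975 − 147·0.9975 = 166.5825 − 146.6325 = 19.9500
P = C − (C − P) = 20.10 − (19.9500) = 0.1500

€0.15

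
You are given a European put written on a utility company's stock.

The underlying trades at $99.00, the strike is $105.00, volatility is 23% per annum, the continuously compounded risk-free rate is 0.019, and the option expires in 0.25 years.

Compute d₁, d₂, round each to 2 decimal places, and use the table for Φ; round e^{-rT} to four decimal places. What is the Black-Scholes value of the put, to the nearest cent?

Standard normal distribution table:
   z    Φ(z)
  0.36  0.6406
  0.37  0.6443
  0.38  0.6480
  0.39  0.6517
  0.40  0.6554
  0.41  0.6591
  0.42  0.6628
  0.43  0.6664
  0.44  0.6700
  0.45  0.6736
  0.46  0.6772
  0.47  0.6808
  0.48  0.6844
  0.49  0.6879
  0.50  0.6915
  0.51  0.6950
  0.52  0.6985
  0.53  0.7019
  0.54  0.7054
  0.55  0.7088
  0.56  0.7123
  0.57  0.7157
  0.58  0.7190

T = 0.25;  σ√T = 0.1150
d₁ = [ln(99/105) + (0.019 + ½·0.23²)·0.25] / (σ√T) = (-0.0588 + 0.0114) / 0.1150 = -0.4129 which rounds to -0.41
d₂ = -0.4129 − 0.1150 = -0.5279 which rounds to -0.53
e^(−rT) = e^(−0.019·0.25) = 0.9953
P = 105·0.9953·N(0.53) − 99·N(0.41) = 105·0.9953·0.7019 − 99·0.6591 = 73.3531 − 65.2509 = 8.1022

$8.10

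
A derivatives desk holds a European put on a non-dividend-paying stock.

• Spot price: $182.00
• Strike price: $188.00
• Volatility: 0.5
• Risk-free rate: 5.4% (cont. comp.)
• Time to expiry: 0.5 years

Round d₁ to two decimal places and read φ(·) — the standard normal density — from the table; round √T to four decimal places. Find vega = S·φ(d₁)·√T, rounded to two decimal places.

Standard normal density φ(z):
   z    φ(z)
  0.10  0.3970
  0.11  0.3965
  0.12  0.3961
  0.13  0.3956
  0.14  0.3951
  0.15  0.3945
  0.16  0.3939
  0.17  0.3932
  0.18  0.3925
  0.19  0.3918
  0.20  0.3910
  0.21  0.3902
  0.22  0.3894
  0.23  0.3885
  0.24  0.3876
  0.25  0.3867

50.69

T = 0.5;  σ√T = 0.3536
d₁ = [ln(182/188) + (0.054 + 0.5²/2)·0.5] / 0.3536 = [-0.0324 + 0.0895] / 0.3536 = 0.1614 ⇒ 0.16
√T = √0.5 = 0.7071
φ(d₁) = φ(0.16) = 0.3939
vega = S·φ(d₁)·√T = 182·0.3939·0.7071 = 50.6919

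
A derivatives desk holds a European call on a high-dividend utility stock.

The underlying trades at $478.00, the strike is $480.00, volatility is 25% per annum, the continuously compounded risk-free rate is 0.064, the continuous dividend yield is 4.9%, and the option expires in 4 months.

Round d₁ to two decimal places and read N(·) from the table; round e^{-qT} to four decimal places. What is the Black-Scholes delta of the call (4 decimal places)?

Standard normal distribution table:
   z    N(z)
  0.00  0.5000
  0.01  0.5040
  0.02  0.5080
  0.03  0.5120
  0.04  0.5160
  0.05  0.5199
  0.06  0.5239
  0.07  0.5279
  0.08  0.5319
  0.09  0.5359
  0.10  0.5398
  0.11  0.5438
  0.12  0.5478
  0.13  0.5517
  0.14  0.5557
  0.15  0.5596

σ√T = 0.25·√0.3333 = 0.1443
d₁ = [ln(478/480) + (0.064 − 0.049 + ½·0.25²)·0.3333] / (σ√T) = (-0.0042 + 0.0154) / 0.1443 = 0.0779 → 0.08
N(d₁) = N(0.08) = 0.5319
Δ_call = exp(−qT)·N(d₁) = 0.9838·0.5319 = 0.5233

0.5233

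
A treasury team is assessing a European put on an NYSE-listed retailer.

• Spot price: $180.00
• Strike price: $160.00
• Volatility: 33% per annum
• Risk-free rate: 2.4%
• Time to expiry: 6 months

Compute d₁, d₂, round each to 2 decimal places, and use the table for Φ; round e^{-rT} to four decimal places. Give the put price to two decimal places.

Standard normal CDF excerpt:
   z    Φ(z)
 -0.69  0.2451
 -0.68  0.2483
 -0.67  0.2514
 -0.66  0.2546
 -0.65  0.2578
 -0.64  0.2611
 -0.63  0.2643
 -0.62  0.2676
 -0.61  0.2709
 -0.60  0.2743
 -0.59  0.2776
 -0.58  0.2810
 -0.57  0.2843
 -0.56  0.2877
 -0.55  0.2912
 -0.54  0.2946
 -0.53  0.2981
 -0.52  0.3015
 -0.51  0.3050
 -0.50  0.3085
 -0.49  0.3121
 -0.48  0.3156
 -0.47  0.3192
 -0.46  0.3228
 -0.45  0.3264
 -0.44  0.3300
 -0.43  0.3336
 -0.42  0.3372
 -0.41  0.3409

$6.92

σ√T = 0.33·√0.5 = 0.2333
ln(S/K) + (r + σ²/2)T = ln(180/160) + (0.024 + 0.33²/2)·0.5 = 0.1178 + 0.0392 = 0.1570
d₁ = 0.1570 / 0.2333 = 0.6729 ≈ 0.67
d₂ = d₁ − σ√T = 0.6729 − 0.2333 = 0.4395 ≈ 0.44
e^(−rT) = e^(−0.024·0.5) = 0.9881
N(−d₂) = N(-0.44) = 0.3300;  N(−d₁) = N(-0.67) = 0.2514
P = 160·0.9881·0.3300 − 180·0.2514 = 52.1717 − 45.2520 = 6.9197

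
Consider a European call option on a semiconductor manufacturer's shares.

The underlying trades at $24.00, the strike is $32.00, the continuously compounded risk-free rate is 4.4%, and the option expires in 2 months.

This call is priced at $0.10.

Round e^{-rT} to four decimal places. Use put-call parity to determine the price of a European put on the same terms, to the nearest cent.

e^(−rT) = e^(−0.044·0.1667) = 0.9927
Put-call parity: C − P = S − K·e^(−rT) = 24 − 32·0.9927 = 24 − 31.7664 = -7.7664
P = C − (C − P) = 0.10 − (-7.7664) = 7.8664

$7.87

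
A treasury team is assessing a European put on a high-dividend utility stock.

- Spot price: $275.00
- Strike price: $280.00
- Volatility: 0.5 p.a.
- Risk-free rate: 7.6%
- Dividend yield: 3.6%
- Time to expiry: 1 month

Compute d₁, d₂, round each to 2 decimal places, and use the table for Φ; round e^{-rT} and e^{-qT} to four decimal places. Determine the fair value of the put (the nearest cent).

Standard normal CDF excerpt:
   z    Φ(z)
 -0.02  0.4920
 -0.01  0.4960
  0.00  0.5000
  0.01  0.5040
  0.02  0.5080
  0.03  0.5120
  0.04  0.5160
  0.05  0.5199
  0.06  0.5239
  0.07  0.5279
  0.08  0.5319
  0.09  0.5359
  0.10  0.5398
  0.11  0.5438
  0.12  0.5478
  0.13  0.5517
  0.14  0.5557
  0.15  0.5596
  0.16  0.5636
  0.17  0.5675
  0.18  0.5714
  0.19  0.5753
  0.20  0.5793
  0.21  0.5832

$17.52

σ√T = 0.5 × 0.2887 = 0.1443
d₁ = [ln(275/280) + (0.076 − 0.036 + ½·0.5²)·0.08333] / (σ√T) = (-0.0180 + 0.0138) / 0.1443 = -0.0296 which rounds to -0.03
d₂ = -0.0296 − 0.1443 = -0.1739 which rounds to -0.17
e^(−qT) = e^(−0.036·0.08333) = 0.9970;  e^(−rT) = e^(−0.076·0.08333) = 0.9937
N(−d₂) = N(0.17) = 0.5675;  N(−d₁) = N(0.03) = 0.5120
P = 280·0.9937·0.5675 − 275·0.9970·0.5120 = 157.8989 − 140.3776 = 17.5213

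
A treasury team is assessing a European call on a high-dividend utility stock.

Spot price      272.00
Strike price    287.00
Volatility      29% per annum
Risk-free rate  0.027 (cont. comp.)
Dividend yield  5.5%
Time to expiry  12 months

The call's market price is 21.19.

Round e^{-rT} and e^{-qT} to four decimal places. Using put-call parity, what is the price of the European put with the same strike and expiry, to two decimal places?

43.11

exp(−qT) = exp(−0.055·1) = 0.9465;  exp(−rT) = exp(−0.027·1) = 0.9734
Put-call parity: C − P = S·e^(−qT) − K·e^(−rT) = 272·0.9465 − 287·0.9734 = 257.4480 − 279.3658 = -21.9178
P = C − (C − P) = 21.19 − (-21.9178) = 43.1078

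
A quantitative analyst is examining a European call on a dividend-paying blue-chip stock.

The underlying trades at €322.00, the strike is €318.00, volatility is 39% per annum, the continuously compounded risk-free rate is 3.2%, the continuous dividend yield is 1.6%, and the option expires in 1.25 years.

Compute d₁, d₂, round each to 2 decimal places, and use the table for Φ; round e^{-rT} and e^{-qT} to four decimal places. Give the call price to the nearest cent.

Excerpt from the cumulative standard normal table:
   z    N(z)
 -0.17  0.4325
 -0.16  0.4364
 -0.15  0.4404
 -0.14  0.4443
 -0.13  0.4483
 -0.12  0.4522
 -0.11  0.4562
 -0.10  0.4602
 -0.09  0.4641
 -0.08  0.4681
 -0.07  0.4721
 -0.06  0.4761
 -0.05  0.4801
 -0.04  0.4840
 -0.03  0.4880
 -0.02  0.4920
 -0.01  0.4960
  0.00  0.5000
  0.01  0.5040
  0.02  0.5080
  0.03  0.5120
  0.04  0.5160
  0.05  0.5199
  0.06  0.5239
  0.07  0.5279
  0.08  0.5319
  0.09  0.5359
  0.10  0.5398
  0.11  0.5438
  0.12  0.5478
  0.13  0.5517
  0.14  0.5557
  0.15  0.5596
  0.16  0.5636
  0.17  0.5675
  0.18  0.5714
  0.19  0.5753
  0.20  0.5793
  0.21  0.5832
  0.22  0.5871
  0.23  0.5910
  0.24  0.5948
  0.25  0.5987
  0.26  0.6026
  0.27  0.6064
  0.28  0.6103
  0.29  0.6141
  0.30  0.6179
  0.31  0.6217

€58.08

σ√T = 0.39 × 1.1180 = 0.4360
d₁ = [ln(322/318) + (0.032 − 0.016 + ½·0.39²)·1.25] / (σ√T) = (0.0125 + 0.1151) / 0.4360 = 0.2926 which rounds to 0.29
d₂ = 0.2926 − 0.4360 = -0.1435 which rounds to -0.14
exp(−qT) = exp(−0.016·1.25) = 0.9802;  exp(−rT) = exp(−0.032·1.25) = 0.9608
N(d₁) = N(0.29) = 0.6141;  N(d₂) = N(-0.14) = 0.4443
C = 322·0.9802·0.6141 − 318·0.9608·0.4443 = 193.8249 − 135.7489 = 58.0760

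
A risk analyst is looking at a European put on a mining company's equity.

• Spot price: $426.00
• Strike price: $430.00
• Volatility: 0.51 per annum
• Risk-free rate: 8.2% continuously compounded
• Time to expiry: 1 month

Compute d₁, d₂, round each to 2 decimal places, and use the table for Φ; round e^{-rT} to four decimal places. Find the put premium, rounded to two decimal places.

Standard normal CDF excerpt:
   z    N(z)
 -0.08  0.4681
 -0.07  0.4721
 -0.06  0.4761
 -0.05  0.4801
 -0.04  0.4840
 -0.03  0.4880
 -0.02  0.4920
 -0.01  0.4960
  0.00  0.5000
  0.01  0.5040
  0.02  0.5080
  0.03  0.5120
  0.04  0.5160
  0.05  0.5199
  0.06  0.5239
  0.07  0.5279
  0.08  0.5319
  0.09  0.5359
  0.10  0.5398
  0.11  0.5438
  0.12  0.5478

$26.05

σ√T = 0.51·√0.08333 = 0.1472
d₁ = [ln(426/430) + (0.082 + ½·0.51²)·0.08333] / (σ√T) = (-0.0093 + 0.0177) / 0.1472 = 0.0565 → 0.06
d₂ = 0.0565 − 0.1472 = -0.0907 → -0.09
exp(−rT) = exp(−0.082·0.08333) = 0.9932
N(−d₂) = N(0.09) = 0.5359;  N(−d₁) = N(-0.06) = 0.4761
P = 430·0.9932·0.5359 − 426·0.4761 = 228.8700 − 202.8186 = 26.0514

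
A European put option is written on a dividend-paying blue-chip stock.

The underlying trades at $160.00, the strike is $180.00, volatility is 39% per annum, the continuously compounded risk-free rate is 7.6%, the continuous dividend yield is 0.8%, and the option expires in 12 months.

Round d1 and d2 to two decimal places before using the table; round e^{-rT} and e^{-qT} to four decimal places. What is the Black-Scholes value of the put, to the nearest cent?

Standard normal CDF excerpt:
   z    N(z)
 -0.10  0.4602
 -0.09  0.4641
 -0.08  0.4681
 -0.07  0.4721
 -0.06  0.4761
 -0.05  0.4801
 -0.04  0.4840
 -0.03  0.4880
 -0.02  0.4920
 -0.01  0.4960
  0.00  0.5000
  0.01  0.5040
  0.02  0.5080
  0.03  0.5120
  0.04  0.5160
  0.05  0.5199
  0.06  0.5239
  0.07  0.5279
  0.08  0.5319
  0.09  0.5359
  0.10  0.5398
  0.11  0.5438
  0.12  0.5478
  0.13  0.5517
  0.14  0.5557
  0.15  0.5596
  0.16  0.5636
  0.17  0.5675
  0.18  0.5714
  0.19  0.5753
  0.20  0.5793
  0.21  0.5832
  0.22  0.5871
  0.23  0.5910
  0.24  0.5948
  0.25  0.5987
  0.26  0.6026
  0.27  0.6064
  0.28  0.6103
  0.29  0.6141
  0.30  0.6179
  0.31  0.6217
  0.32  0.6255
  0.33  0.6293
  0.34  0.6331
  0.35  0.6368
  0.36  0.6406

σ√T = 0.39·√1 = 0.3900
d₁ = [ln(160/180) + (0.076 − 0.008 + ½·0.39²)·1] / (σ√T) = (-0.1178 + 0.1441) / 0.3900 = 0.0674 which rounds to 0.07
d₂ = 0.0674 − 0.3900 = -0.3226 which rounds to -0.32
e^(−qT) = e^(−0.008·1) = 0.9920;  e^(−rT) = e^(−0.076·1) = 0.9268
N(−d₂) = N(0.32) = 0.6255;  N(−d₁) = N(-0.07) = 0.4721
P = 180·0.9268·0.6255 − 160·0.9920·0.4721 = 104.3484 − 74.9317 = 29.4167

$29.42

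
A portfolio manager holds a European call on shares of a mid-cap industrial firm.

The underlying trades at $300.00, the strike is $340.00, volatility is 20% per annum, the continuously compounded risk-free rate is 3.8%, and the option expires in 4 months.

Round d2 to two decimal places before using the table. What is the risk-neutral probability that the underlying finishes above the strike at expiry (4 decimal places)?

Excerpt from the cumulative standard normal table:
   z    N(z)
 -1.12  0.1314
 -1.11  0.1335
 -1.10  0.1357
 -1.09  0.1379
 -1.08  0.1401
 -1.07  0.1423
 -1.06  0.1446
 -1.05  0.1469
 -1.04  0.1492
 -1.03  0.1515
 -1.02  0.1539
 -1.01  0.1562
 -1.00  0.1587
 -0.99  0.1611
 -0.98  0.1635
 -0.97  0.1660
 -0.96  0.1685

T = 0.3333;  σ√T = 0.1155
ln(S/K) + (r + σ²/2)T = ln(300/340) + (0.038 + 0.2²/2)·0.3333 = -0.1252 + 0.0193 = -0.1058
d₁ = -0.1058 / 0.1155 = -0.9165 ≈ -0.92
d₂ = d₁ − σ√T = -0.9165 − 0.1155 = -1.0320 ≈ -1.03
Pr(exercise) under Q = N(d₂) = 0.1515

0.1515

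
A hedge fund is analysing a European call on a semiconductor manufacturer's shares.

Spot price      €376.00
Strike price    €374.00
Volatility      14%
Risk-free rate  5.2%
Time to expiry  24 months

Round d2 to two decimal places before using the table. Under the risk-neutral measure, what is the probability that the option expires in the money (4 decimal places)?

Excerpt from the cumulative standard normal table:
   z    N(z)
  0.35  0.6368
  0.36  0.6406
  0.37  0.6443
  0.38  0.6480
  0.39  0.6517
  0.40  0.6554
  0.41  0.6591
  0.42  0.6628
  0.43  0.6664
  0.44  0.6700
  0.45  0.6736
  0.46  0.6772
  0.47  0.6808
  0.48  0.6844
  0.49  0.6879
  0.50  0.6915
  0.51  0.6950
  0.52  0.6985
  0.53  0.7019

0.6736

σ√T = 0.14·√2 = 0.1980
d₁ = [ln(376/374) + (0.052 + 0.14²/2)·2] / 0.1980 = [0.0053 + 0.1236] / 0.1980 = 0.6512 ≈ 0.65
d₂ = d₁ − σ√T = 0.6512 − 0.1980 = 0.4532 ≈ 0.45
Pr(exercise) under Q = N(d₂) = 0.6736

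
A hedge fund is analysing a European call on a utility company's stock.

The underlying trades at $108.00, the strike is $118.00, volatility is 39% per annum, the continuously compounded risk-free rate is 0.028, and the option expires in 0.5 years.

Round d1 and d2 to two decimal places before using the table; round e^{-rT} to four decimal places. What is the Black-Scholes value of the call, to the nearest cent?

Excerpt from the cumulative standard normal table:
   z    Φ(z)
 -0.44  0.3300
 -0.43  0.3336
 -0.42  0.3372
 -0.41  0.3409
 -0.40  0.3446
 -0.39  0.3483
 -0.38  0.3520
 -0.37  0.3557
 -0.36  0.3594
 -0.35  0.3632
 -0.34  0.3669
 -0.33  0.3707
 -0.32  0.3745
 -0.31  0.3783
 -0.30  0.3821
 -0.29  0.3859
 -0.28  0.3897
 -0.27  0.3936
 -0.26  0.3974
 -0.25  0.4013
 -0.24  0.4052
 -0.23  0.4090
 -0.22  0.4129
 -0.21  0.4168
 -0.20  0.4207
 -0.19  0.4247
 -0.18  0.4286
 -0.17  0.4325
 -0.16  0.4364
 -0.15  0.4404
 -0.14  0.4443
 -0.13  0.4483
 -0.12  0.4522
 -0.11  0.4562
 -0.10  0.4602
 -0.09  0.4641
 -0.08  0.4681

σ√T = 0.39·√0.5 = 0.2758
d₁ = [ln(108/118) + (0.028 + ½·0.39²)·0.5] / (σ√T) = (-0.0886 + 0.0520) / 0.2758 = -0.1325 ≈ -0.13
d₂ = -0.1325 − 0.2758 = -0.4082 ≈ -0.41
exp(−rT) = exp(−0.028·0.5) = 0.9861
N(d₁) = N(-0.13) = 0.4483;  N(d₂) = N(-0.41) = 0.3409
C = 108·0.4483 − 118·0.9861·0.3409 = 48.4164 − 39.6671 = 8.7493

$8.75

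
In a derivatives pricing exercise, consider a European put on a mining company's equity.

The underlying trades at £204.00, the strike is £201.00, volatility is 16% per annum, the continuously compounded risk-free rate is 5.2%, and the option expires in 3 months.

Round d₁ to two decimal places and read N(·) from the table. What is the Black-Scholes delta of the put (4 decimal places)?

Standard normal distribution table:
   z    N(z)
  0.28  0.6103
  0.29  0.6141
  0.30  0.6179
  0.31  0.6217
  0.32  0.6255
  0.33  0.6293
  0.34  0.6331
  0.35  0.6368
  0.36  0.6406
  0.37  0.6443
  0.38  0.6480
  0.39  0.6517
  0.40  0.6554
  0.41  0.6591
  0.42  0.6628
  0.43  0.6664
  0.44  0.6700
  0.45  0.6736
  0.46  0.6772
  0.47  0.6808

-0.3483

σ√T = 0.16 × 0.5000 = 0.0800
d₁ = [ln(204/201) + (0.052 + 0.16²/2)·0.25] / 0.0800 = [0.0148 + 0.0162] / 0.0800 = 0.3877 ⇒ 0.39
N(d₁) = N(0.39) = 0.6517
Δ_put = N(d₁) − 1 = 0.6517 − 1 = -0.3483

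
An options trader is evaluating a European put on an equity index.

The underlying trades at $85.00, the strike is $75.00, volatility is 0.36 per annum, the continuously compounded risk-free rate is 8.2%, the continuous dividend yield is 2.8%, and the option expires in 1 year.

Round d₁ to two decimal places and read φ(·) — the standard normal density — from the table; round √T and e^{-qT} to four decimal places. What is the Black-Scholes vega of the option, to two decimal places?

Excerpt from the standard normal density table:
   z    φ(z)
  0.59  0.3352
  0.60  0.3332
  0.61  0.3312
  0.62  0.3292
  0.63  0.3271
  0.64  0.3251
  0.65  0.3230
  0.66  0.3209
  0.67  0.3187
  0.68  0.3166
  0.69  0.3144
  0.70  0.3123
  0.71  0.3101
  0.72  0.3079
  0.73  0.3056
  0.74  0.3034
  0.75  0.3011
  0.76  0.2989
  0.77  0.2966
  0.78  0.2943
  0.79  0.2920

26.17

T = 1;  σ√T = 0.3600
d₁ = [ln(85/75) + (0.082 − 0.028 + 0.36²/2)·1] / 0.3600 = [0.1252 + 0.1188] / 0.3600 = 0.6777 which rounds to 0.68
√T = √1 = 1.0000
φ(d₁) = φ(0.68) = 0.3166
e^(−qT) = e^(−0.028·1) = 0.9724
vega = S·e^(−qT)·φ(d₁)·√T = 85·0.9724·0.3166·1.0000 = 26.1683
(Call and put vega coincide under Black-Scholes.)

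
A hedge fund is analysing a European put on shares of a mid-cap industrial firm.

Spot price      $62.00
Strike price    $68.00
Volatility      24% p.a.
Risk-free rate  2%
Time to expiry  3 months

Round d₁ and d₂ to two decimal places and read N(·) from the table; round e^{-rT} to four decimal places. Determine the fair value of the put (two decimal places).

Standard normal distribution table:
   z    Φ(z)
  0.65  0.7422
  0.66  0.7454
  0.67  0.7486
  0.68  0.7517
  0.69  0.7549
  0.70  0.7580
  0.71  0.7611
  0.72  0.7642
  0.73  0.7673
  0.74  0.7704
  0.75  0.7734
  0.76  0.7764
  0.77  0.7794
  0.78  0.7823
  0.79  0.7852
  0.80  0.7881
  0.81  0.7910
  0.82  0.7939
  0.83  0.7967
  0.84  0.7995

$6.71

T = 0.25;  σ√T = 0.1200
ln(S/K) + (r + σ²/2)T = ln(62/68) + (0.02 + 0.24²/2)·0.25 = -0.0924 + 0.0122 = -0.0802
d₁ = -0.0802 / 0.1200 = -0.6681 → -0.67
d₂ = d₁ − σ√T = -0.6681 − 0.1200 = -0.7881 → -0.79
exp(−rT) = exp(−0.02·0.25) = 0.9950
P = 68·0.9950·N(0.79) − 62·N(0.67) = 68·0.9950·0.7852 − 62·0.7486 = 53.1266 − 46.4132 = 6.7134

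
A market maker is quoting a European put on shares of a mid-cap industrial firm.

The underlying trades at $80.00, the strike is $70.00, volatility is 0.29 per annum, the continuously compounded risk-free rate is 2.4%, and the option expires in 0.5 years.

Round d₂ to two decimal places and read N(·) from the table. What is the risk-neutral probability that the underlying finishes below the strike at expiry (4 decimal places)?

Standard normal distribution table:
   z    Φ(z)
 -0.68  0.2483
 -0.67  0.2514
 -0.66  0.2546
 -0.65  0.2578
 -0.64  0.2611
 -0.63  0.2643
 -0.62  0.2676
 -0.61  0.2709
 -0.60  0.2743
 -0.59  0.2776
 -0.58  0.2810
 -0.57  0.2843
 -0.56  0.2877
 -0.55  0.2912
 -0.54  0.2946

0.2709

σ√T = 0.29 × 0.7071 = 0.2051
d₁ = [ln(80/70) + (0.024 + ½·0.29²)·0.5] / (σ√T) = (0.1335 + 0.0330) / 0.2051 = 0.8122 ⇒ 0.81
d₂ = 0.8122 − 0.2051 = 0.6072 ⇒ 0.61
Risk-neutral Pr[S_T < K] = N(−d₂) = N(-0.61) = 0.2709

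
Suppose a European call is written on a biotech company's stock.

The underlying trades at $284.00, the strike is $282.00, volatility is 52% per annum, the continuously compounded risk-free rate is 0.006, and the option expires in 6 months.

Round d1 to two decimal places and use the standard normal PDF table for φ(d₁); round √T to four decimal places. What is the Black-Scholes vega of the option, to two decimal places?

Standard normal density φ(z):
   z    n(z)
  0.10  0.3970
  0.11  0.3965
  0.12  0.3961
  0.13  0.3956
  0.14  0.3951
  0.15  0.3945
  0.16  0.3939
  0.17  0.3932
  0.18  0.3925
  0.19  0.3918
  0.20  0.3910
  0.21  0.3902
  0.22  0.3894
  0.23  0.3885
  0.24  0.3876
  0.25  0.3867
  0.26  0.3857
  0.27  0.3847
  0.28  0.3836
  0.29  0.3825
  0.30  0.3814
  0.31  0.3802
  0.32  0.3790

78.36

σ√T = 0.52 × 0.7071 = 0.3677
d₁ = [ln(284/282) + (0.006 + 0.52²/2)·0.5] / 0.3677 = [0.0071 + 0.0706] / 0.3677 = 0.2112 ⇒ 0.21
√T = √0.5 = 0.7071
φ(d₁) = φ(0.21) = 0.3902
vega = S·φ(d₁)·√T = 284·0.3902·0.7071 = 78.3586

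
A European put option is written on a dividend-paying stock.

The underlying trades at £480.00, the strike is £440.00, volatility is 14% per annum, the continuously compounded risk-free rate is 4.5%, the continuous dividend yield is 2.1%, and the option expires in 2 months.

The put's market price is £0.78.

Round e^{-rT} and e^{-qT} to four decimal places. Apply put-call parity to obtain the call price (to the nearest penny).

e^(−qT) = e^(−0.021·0.1667) = 0.9965;  e^(−rT) = e^(−0.045·0.1667) = 0.9925
Put-call parity: C − P = S·e^(−qT) − K·e^(−rT) = 480·0.9965 − 440·0.9925 = 478.3200 − 436.7000 = 41.6200
C = P + (C − P) = 0.78 + (41.6200) = 42.4000

£42.40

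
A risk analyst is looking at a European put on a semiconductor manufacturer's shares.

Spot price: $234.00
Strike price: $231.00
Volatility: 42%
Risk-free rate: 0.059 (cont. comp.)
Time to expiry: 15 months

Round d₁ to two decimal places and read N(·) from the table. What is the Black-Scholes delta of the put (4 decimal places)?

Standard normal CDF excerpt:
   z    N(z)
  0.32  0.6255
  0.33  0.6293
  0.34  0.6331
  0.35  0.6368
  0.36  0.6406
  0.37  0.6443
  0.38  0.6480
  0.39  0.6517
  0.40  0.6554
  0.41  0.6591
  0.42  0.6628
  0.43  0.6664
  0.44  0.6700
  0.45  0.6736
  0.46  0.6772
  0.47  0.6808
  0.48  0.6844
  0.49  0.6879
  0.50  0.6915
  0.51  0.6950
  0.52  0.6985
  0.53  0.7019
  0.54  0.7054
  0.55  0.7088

T = 1.25;  σ√T = 0.4696
d₁ = [ln(234/231) + (0.059 + 0.42²/2)·1.25] / 0.4696 = [0.0129 + 0.1840] / 0.4696 = 0.4193 → 0.42
N(d₁) = N(0.42) = 0.6628
Δ_put = N(d₁) − 1 = 0.6628 − 1 = -0.3372

-0.3372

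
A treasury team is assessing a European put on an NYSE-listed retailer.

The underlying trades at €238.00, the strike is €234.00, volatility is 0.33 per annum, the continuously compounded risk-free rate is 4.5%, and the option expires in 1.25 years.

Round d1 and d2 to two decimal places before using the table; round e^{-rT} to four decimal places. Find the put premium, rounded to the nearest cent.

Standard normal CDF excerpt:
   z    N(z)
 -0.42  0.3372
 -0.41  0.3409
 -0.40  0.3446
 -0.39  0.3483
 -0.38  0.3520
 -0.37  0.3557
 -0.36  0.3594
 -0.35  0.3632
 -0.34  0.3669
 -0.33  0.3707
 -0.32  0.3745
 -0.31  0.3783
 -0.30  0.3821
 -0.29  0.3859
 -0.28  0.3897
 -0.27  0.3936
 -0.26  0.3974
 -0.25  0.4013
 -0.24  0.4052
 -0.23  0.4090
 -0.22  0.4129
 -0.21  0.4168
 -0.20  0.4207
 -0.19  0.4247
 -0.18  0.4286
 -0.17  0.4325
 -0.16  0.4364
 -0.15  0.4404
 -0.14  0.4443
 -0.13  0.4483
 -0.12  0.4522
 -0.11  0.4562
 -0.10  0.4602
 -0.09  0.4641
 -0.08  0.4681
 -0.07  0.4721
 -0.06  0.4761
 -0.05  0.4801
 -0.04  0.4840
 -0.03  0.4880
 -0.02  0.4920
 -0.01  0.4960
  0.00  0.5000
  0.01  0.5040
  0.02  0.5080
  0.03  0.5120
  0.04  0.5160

σ√T = 0.33·√1.25 = 0.3690
d₁ = [ln(238/234) + (0.045 + ½·0.33²)·1.25] / (σ√T) = (0.0169 + 0.1243) / 0.3690 = 0.3829 ⇒ 0.38
d₂ = 0.3829 − 0.3690 = 0.0139 ⇒ 0.01
exp(−rT) = exp(−0.045·1.25) = 0.9453
N(−d₂) = N(-0.01) = 0.4960;  N(−d₁) = N(-0.38) = 0.3520
P = 234·0.9453·0.4960 − 238·0.3520 = 109.7153 − 83.7760 = 25.9393

€25.94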